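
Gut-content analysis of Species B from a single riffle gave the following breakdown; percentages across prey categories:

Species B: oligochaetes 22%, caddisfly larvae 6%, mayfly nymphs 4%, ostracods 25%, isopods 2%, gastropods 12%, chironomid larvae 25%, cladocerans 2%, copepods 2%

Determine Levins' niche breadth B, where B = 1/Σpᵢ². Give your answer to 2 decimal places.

Convert percentages to proportions (divide by 100).
Σpᵢ² = 0.22² + 0.06² + 0.04² + 0.25² + 0.02² + 0.12² + 0.25² + 0.02² + 0.02² = 0.0484 + 0.0036 + 0.0016 + 0.0625 + 0.0004 + 0.0144 + 0.0625 + 0.0004 + 0.0004 = 0.1942
B = 1 / 0.1942 = 5.1493

5.15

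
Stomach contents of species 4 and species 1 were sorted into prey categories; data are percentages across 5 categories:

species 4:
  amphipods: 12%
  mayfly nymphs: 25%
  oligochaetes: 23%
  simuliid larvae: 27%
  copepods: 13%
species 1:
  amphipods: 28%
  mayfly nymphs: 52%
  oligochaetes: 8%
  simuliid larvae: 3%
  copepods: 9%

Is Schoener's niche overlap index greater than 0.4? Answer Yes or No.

Yes

Convert percentages to proportions (divide by 100).
Σ|p₁ᵢ − p₂ᵢ| = 0.16 + 0.27 + 0.15 + 0.24 + 0.04 = 0.86
D = 1 − ½ × 0.86 = 1 − 0.430 = 0.5700
D = 0.5700 > 0.4 → Yes.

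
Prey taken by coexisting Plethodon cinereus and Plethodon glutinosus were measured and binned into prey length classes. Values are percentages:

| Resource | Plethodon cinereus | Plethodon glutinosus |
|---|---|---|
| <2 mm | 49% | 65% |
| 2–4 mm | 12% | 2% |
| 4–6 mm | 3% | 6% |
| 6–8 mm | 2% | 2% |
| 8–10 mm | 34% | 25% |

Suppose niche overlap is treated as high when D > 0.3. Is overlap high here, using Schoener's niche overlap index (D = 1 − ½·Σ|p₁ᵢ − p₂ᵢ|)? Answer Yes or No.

Yes

Convert percentages to proportions (divide by 100).
Σ|p₁ᵢ − p₂ᵢ| = 0.16 + 0.10 + 0.03 + 0.00 + 0.09 = 0.38
D = 1 − ½ × 0.38 = 1 − 0.190 = 0.8100
D = 0.8100 > 0.3 → Yes.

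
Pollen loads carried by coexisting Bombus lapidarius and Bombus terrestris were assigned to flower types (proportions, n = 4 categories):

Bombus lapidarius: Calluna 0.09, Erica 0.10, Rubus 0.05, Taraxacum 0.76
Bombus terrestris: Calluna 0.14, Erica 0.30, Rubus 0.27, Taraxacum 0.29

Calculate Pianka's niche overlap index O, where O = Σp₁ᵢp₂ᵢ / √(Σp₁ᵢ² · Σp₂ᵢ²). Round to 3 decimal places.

Σ p₁ᵢp₂ᵢ = 0.0126 + 0.0300 + 0.0135 + 0.2204 = 0.2765
Σp_1ᵢ² = 0.09² + 0.10² + 0.05² + 0.76² = 0.0081 + 0.0100 + 0.0025 + 0.5776 = 0.5982
Σp_2ᵢ² = 0.14² + 0.30² + 0.27² + 0.29² = 0.0196 + 0.0900 + 0.0729 + 0.0841 = 0.2666
O = 0.2765 / √(0.5982 × 0.2666) = 0.2765 / 0.399350 = 0.69238

0.692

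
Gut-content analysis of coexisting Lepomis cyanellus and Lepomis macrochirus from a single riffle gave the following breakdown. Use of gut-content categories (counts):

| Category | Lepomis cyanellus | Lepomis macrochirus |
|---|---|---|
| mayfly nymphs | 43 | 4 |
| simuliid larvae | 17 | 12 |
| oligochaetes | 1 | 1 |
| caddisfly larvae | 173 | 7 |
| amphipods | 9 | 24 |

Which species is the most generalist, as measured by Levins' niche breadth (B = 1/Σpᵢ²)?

Lepomis macrochirus

Proportions for Lepomis cyanellus (n=243): 43/243=0.1770, 17/243=0.0700, 1/243=0.0041, 173/243=0.7119, 9/243=0.0370
Proportions for Lepomis macrochirus (n=48): 4/48=0.0833, 12/48=0.2500, 1/48=0.0208, 7/48=0.1458, 24/48=0.5000
Σp_cyanᵢ² = 0.1770² + 0.0700² + 0.0041² + 0.7119² + 0.0370² = 0.031329 + 0.004900 + 0.000017 + 0.506802 + 0.001369 = 0.544417
B_cyan = 1 / 0.544417 = 1.8368
Σp_macrᵢ² = 0.0833² + 0.2500² + 0.0208² + 0.1458² + 0.5000² = 0.006939 + 0.062500 + 0.000433 + 0.021258 + 0.250000 = 0.341130
B_macr = 1 / 0.341130 = 2.9314
Highest B → broadest niche (most generalist): Lepomis macrochirus (B = 2.93).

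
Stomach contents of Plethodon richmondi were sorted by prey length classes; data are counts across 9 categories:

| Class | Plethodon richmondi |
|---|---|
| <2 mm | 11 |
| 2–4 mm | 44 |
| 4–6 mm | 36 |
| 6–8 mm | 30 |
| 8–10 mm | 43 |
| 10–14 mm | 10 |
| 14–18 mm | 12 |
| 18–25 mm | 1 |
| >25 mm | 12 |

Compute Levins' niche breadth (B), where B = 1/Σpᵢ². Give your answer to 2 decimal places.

Proportions for Plethodon richmondi (n=199): 11/199=0.0553, 44/199=0.2211, 36/199=0.1809, 30/199=0.1508, 43/199=0.2161, 10/199=0.0503, 12/199=0.0603, 1/199=0.0050, 12/199=0.0603
Σpᵢ² = 0.0553² + 0.2211² + 0.1809² + 0.1508² + 0.2161² + 0.0503² + 0.0603² + 0.0050² + 0.0603² = 0.003058 + 0.048885 + 0.032725 + 0.022741 + 0.046699 + 0.002530 + 0.003636 + 0.000025 + 0.003636 = 0.163935
B = 1 / 0.163935 = 6.1000

6.10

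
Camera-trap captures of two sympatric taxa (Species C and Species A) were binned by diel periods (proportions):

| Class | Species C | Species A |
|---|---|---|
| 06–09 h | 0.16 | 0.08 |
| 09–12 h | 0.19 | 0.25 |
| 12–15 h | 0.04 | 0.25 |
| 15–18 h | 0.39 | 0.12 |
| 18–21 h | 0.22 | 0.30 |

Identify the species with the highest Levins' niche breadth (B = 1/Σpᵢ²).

Σp_Cᵢ² = 0.16² + 0.19² + 0.04² + 0.39² + 0.22² = 0.0256 + 0.0361 + 0.0016 + 0.1521 + 0.0484 = 0.2638
B_C = 1 / 0.2638 = 3.7908
Σp_Aᵢ² = 0.08² + 0.25² + 0.25² + 0.12² + 0.30² = 0.0064 + 0.0625 + 0.0625 + 0.0144 + 0.0900 = 0.2358
B_A = 1 / 0.2358 = 4.2409
Highest B → broadest niche (most generalist): Species A (B = 4.24).

Species A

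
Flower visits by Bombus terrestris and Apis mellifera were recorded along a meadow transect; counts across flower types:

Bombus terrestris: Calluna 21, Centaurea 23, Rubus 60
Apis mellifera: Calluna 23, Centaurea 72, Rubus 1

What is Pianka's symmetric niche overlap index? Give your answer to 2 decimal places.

0.43

Proportions for Bombus terrestris (n=104): 21/104=0.2019, 23/104=0.2212, 60/104=0.5769
Proportions for Apis mellifera (n=96): 23/96=0.2396, 72/96=0.7500, 1/96=0.0104
Σ p₁ᵢp₂ᵢ = 0.048375 + 0.165900 + 0.006000 = 0.220275
Σp_1ᵢ² = 0.2019² + 0.2212² + 0.5769² = 0.040764 + 0.048929 + 0.332814 = 0.422507
Σp_2ᵢ² = 0.2396² + 0.7500² + 0.0104² = 0.057408 + 0.562500 + 0.000108 = 0.620016
O = 0.220275 / √(0.422507 × 0.620016) = 0.220275 / 0.5118214 = 0.4304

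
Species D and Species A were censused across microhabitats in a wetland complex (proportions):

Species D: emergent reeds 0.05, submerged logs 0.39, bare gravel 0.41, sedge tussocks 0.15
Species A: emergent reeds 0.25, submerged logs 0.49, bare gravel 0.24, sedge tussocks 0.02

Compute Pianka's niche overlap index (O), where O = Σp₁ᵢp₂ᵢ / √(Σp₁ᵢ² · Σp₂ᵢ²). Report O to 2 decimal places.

Σ p₁ᵢp₂ᵢ = 0.0125 + 0.1911 + 0.0984 + 0.0030 = 0.3050
Σp_1ᵢ² = 0.05² + 0.39² + 0.41² + 0.15² = 0.0025 + 0.1521 + 0.1681 + 0.0225 = 0.3452
Σp_2ᵢ² = 0.25² + 0.49² + 0.24² + 0.02² = 0.0625 + 0.2401 + 0.0576 + 0.0004 = 0.3606
O = 0.3050 / √(0.3452 × 0.3606) = 0.3050 / 0.35282 = 0.8645

0.86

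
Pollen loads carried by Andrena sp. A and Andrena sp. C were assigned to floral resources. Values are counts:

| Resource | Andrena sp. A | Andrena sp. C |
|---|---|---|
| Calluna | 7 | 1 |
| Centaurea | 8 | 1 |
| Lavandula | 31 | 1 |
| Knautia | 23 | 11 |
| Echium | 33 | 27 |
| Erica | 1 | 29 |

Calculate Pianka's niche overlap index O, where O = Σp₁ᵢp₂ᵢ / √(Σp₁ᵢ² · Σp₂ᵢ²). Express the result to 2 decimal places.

0.57

Proportions for Andrena sp. A (n=103): 7/103=0.0680, 8/103=0.0777, 31/103=0.3010, 23/103=0.2233, 33/103=0.3204, 1/103=0.0097
Proportions for Andrena sp. C (n=70): 1/70=0.0143, 1/70=0.0143, 1/70=0.0143, 11/70=0.1571, 27/70=0.3857, 29/70=0.4143
Σ p₁ᵢp₂ᵢ = 0.000972 + 0.001111 + 0.004304 + 0.035080 + 0.123578 + 0.004019 = 0.169064
Σp_1ᵢ² = 0.0680² + 0.0777² + 0.3010² + 0.2233² + 0.3204² + 0.0097² = 0.004624 + 0.006037 + 0.090601 + 0.049863 + 0.102656 + 0.000094 = 0.253875
Σp_2ᵢ² = 0.0143² + 0.0143² + 0.0143² + 0.1571² + 0.3857² + 0.4143² = 0.000204 + 0.000204 + 0.000204 + 0.024680 + 0.148764 + 0.171644 = 0.345700
O = 0.169064 / √(0.253875 × 0.345700) = 0.169064 / 0.2962509 = 0.5707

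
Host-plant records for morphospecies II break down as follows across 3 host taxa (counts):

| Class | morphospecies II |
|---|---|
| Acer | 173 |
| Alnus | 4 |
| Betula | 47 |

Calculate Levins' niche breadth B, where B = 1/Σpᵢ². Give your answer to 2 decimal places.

1.56

Proportions for morphospecies II (n=224): 173/224=0.7723, 4/224=0.0179, 47/224=0.2098
Σpᵢ² = 0.7723² + 0.0179² + 0.2098² = 0.596447 + 0.000320 + 0.044016 = 0.640783
B = 1 / 0.640783 = 1.5606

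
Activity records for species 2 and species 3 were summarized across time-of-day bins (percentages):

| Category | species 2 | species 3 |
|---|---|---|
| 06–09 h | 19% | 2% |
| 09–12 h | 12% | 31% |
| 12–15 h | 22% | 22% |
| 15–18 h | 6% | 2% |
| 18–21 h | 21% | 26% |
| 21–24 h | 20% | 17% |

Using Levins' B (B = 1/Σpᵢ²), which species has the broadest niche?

species 2

Convert percentages to proportions (divide by 100).
Σp_2ᵢ² = 0.19² + 0.12² + 0.22² + 0.06² + 0.21² + 0.20² = 0.0361 + 0.0144 + 0.0484 + 0.0036 + 0.0441 + 0.0400 = 0.1866
B_2 = 1 / 0.1866 = 5.3591
Σp_3ᵢ² = 0.02² + 0.31² + 0.22² + 0.02² + 0.26² + 0.17² = 0.0004 + 0.0961 + 0.0484 + 0.0004 + 0.0676 + 0.0289 = 0.2418
B_3 = 1 / 0.2418 = 4.1356
Highest B → broadest niche (most generalist): species 2 (B = 5.36).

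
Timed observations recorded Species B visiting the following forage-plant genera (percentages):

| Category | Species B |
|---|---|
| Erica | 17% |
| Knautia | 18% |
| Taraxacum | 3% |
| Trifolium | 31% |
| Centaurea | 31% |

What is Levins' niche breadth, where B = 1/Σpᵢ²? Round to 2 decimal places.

Convert percentages to proportions (divide by 100).
Σpᵢ² = 0.17² + 0.18² + 0.03² + 0.31² + 0.31² = 0.0289 + 0.0324 + 0.0009 + 0.0961 + 0.0961 = 0.2544
B = 1 / 0.2544 = 3.9308

3.93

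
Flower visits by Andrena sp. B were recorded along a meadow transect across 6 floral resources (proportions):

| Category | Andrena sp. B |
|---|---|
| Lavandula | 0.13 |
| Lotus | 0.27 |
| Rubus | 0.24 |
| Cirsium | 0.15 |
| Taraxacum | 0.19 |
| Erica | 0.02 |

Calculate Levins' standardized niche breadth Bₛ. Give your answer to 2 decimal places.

Σpᵢ² = 0.13² + 0.27² + 0.24² + 0.15² + 0.19² + 0.02² = 0.0169 + 0.0729 + 0.0576 + 0.0225 + 0.0361 + 0.0004 = 0.2064
B = 1 / 0.2064 = 4.8450
Bₛ = (B − 1)/(n − 1) = (4.8450 − 1)/(6 − 1) = 3.8450/5 = 0.7690

0.77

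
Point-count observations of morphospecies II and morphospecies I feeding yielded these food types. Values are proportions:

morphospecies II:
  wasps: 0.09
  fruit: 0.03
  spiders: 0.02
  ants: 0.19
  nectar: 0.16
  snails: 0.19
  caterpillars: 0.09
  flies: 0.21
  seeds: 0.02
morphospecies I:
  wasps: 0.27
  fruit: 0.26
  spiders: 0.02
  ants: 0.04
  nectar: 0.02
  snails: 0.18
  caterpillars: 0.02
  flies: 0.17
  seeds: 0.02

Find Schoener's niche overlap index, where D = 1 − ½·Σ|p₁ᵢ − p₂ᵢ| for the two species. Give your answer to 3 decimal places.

0.590

Σ|p₁ᵢ − p₂ᵢ| = 0.18 + 0.23 + 0.00 + 0.15 + 0.14 + 0.01 + 0.07 + 0.04 + 0.00 = 0.82
D = 1 − ½ × 0.82 = 1 − 0.410 = 0.59000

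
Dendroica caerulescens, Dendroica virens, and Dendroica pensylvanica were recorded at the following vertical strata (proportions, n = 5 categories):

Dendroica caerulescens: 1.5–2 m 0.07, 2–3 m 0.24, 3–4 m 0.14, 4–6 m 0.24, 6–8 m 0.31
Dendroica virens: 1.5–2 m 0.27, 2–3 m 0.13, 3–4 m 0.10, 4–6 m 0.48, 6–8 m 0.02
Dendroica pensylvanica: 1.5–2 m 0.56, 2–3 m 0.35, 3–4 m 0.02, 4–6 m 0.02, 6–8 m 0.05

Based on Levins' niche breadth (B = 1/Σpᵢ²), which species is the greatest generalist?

Dendroica caerulescens

Σp_caerᵢ² = 0.07² + 0.24² + 0.14² + 0.24² + 0.31² = 0.0049 + 0.0576 + 0.0196 + 0.0576 + 0.0961 = 0.2358
B_caer = 1 / 0.2358 = 4.2409
Σp_vireᵢ² = 0.27² + 0.13² + 0.10² + 0.48² + 0.02² = 0.0729 + 0.0169 + 0.0100 + 0.2304 + 0.0004 = 0.3306
B_vire = 1 / 0.3306 = 3.0248
Σp_pensᵢ² = 0.56² + 0.35² + 0.02² + 0.02² + 0.05² = 0.3136 + 0.1225 + 0.0004 + 0.0004 + 0.0025 = 0.4394
B_pens = 1 / 0.4394 = 2.2758
Highest B → broadest niche (most generalist): Dendroica caerulescens (B = 4.24).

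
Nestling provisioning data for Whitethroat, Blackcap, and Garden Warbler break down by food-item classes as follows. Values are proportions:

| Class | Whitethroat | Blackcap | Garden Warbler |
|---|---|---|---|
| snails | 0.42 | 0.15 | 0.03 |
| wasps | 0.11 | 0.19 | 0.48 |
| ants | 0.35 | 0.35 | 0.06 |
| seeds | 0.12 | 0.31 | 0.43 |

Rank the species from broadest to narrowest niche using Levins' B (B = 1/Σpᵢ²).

Blackcap > Whitethroat > Garden Warbler

Σp_Whitᵢ² = 0.42² + 0.11² + 0.35² + 0.12² = 0.1764 + 0.0121 + 0.1225 + 0.0144 = 0.3254
B_Whit = 1 / 0.3254 = 3.0731
Σp_Blacᵢ² = 0.15² + 0.19² + 0.35² + 0.31² = 0.0225 + 0.0361 + 0.1225 + 0.0961 = 0.2772
B_Blac = 1 / 0.2772 = 3.6075
Σp_Warbᵢ² = 0.03² + 0.48² + 0.06² + 0.43² = 0.0009 + 0.2304 + 0.0036 + 0.1849 = 0.4198
B_Warb = 1 / 0.4198 = 2.3821
Ranking by B (broadest → narrowest): Blackcap (3.61) > Whitethroat (3.07) > Garden Warbler (2.38)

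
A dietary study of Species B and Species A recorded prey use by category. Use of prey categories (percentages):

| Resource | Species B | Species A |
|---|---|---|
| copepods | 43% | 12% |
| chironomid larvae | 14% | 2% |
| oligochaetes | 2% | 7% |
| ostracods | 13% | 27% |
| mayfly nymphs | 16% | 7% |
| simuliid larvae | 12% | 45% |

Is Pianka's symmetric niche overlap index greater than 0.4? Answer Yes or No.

Convert percentages to proportions (divide by 100).
Σ p₁ᵢp₂ᵢ = 0.0516 + 0.0028 + 0.0014 + 0.0351 + 0.0112 + 0.0540 = 0.1561
Σp_1ᵢ² = 0.43² + 0.14² + 0.02² + 0.13² + 0.16² + 0.12² = 0.1849 + 0.0196 + 0.0004 + 0.0169 + 0.0256 + 0.0144 = 0.2618
Σp_2ᵢ² = 0.12² + 0.02² + 0.07² + 0.27² + 0.07² + 0.45² = 0.0144 + 0.0004 + 0.0049 + 0.0729 + 0.0049 + 0.2025 = 0.3000
O = 0.1561 / √(0.2618 × 0.3000) = 0.1561 / 0.28025 = 0.5570
O = 0.5570 > 0.4 → Yes.

Yes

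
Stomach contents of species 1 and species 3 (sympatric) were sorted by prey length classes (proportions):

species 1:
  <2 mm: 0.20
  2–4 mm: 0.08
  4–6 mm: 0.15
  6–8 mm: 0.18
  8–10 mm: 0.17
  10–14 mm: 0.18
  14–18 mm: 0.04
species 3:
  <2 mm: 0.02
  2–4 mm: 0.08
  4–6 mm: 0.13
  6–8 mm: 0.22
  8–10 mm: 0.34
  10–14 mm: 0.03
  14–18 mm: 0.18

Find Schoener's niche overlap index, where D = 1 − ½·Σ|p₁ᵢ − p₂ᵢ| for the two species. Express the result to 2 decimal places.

Σ|p₁ᵢ − p₂ᵢ| = 0.18 + 0.00 + 0.02 + 0.04 + 0.17 + 0.15 + 0.14 = 0.70
D = 1 − ½ × 0.70 = 1 − 0.350 = 0.6500

0.65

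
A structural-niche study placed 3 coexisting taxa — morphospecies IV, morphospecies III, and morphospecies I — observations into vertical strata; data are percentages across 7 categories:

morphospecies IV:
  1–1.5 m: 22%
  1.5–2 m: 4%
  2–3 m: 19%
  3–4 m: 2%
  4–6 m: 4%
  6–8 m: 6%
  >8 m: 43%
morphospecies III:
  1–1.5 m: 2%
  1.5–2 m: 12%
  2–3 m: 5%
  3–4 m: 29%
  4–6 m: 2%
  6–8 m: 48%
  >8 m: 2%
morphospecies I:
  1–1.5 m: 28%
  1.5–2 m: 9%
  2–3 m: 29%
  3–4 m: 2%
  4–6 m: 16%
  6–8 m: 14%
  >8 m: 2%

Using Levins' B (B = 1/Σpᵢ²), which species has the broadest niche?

Convert percentages to proportions (divide by 100).
Σp_IVᵢ² = 0.22² + 0.04² + 0.19² + 0.02² + 0.04² + 0.06² + 0.43² = 0.0484 + 0.0016 + 0.0361 + 0.0004 + 0.0016 + 0.0036 + 0.1849 = 0.2766
B_IV = 1 / 0.2766 = 3.6153
Σp_IIIᵢ² = 0.02² + 0.12² + 0.05² + 0.29² + 0.02² + 0.48² + 0.02² = 0.0004 + 0.0144 + 0.0025 + 0.0841 + 0.0004 + 0.2304 + 0.0004 = 0.3326
B_III = 1 / 0.3326 = 3.0066
Σp_Iᵢ² = 0.28² + 0.09² + 0.29² + 0.02² + 0.16² + 0.14² + 0.02² = 0.0784 + 0.0081 + 0.0841 + 0.0004 + 0.0256 + 0.0196 + 0.0004 = 0.2166
B_I = 1 / 0.2166 = 4.6168
Highest B → broadest niche (most generalist): morphospecies I (B = 4.62).

morphospecies I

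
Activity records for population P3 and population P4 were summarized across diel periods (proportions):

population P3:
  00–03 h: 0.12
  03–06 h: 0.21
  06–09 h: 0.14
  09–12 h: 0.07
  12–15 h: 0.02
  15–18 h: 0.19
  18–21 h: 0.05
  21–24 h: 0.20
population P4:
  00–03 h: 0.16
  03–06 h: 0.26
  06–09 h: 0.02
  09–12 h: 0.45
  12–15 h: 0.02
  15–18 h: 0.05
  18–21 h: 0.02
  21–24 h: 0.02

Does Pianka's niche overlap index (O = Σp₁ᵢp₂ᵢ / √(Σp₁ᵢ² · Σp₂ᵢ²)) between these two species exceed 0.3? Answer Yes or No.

Yes

Σ p₁ᵢp₂ᵢ = 0.0192 + 0.0546 + 0.0028 + 0.0315 + 0.0004 + 0.0095 + 0.0010 + 0.0040 = 0.1230
Σp_1ᵢ² = 0.12² + 0.21² + 0.14² + 0.07² + 0.02² + 0.19² + 0.05² + 0.20² = 0.0144 + 0.0441 + 0.0196 + 0.0049 + 0.0004 + 0.0361 + 0.0025 + 0.0400 = 0.1620
Σp_2ᵢ² = 0.16² + 0.26² + 0.02² + 0.45² + 0.02² + 0.05² + 0.02² + 0.02² = 0.0256 + 0.0676 + 0.0004 + 0.2025 + 0.0004 + 0.0025 + 0.0004 + 0.0004 = 0.2998
O = 0.1230 / √(0.1620 × 0.2998) = 0.1230 / 0.22038 = 0.5581
O = 0.5581 > 0.3 → Yes.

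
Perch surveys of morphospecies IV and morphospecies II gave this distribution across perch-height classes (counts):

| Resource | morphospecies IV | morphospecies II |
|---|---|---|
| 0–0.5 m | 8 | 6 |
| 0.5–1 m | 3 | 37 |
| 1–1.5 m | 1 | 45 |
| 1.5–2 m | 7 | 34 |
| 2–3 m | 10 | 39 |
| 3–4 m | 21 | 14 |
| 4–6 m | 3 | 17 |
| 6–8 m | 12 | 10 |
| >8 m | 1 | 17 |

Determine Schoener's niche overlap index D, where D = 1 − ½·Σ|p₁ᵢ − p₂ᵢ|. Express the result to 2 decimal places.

0.52

Proportions for morphospecies IV (n=66): 8/66=0.1212, 3/66=0.0455, 1/66=0.0152, 7/66=0.1061, 10/66=0.1515, 21/66=0.3182, 3/66=0.0455, 12/66=0.1818, 1/66=0.0152
Proportions for morphospecies II (n=219): 6/219=0.0274, 37/219=0.1689, 45/219=0.2055, 34/219=0.1553, 39/219=0.1781, 14/219=0.0639, 17/219=0.0776, 10/219=0.0457, 17/219=0.0776
Σ|p₁ᵢ − p₂ᵢ| = 0.0938 + 0.1234 + 0.1903 + 0.0492 + 0.0266 + 0.2543 + 0.0321 + 0.1361 + 0.0624 = 0.9682
D = 1 − ½ × 0.9682 = 1 − 0.48410 = 0.51590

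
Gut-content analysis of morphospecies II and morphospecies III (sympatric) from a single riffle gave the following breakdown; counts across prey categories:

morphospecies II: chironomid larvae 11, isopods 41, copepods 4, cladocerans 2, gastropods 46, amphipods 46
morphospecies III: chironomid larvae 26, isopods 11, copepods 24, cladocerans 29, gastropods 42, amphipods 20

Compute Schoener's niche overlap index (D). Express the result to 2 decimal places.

Proportions for morphospecies II (n=150): 11/150=0.0733, 41/150=0.2733, 4/150=0.0267, 2/150=0.0133, 46/150=0.3067, 46/150=0.3067
Proportions for morphospecies III (n=152): 26/152=0.1711, 11/152=0.0724, 24/152=0.1579, 29/152=0.1908, 42/152=0.2763, 20/152=0.1316
Σ|p₁ᵢ − p₂ᵢ| = 0.0978 + 0.2009 + 0.1312 + 0.1775 + 0.0304 + 0.1751 = 0.8129
D = 1 − ½ × 0.8129 = 1 − 0.40645 = 0.59355

0.59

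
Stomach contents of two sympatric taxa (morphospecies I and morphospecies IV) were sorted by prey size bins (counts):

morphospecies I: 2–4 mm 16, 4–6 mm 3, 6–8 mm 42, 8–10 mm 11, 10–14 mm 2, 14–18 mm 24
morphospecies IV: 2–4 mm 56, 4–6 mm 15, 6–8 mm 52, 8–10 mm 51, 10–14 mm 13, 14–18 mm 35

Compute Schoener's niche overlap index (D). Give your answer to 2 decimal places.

Proportions for morphospecies I (n=98): 16/98=0.1633, 3/98=0.0306, 42/98=0.4286, 11/98=0.1122, 2/98=0.0204, 24/98=0.2449
Proportions for morphospecies IV (n=222): 56/222=0.2523, 15/222=0.0676, 52/222=0.2342, 51/222=0.2297, 13/222=0.0586, 35/222=0.1577
Σ|p₁ᵢ − p₂ᵢ| = 0.0890 + 0.0370 + 0.1944 + 0.1175 + 0.0382 + 0.0872 = 0.5633
D = 1 − ½ × 0.5633 = 1 − 0.28165 = 0.71835

0.72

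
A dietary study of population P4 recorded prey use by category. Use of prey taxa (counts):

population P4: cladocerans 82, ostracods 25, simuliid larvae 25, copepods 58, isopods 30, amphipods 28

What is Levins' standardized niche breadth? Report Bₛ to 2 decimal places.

Proportions for population P4 (n=248): 82/248=0.3306, 25/248=0.1008, 25/248=0.1008, 58/248=0.2339, 30/248=0.1210, 28/248=0.1129
Σpᵢ² = 0.3306² + 0.1008² + 0.1008² + 0.2339² + 0.1210² + 0.1129² = 0.109296 + 0.010161 + 0.010161 + 0.054709 + 0.014641 + 0.012746 = 0.211714
B = 1 / 0.211714 = 4.7234
Bₛ = (B − 1)/(n − 1) = (4.7234 − 1)/(6 − 1) = 3.7234/5 = 0.7447

0.74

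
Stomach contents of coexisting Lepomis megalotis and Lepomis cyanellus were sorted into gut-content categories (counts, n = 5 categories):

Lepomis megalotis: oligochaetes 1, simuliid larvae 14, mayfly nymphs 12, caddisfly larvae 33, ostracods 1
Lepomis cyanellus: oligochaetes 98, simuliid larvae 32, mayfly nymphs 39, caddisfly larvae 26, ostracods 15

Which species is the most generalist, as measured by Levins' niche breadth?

Proportions for Lepomis megalotis (n=61): 1/61=0.0164, 14/61=0.2295, 12/61=0.1967, 33/61=0.5410, 1/61=0.0164
Proportions for Lepomis cyanellus (n=210): 98/210=0.4667, 32/210=0.1524, 39/210=0.1857, 26/210=0.1238, 15/210=0.0714
Σp_megaᵢ² = 0.0164² + 0.2295² + 0.1967² + 0.5410² + 0.0164² = 0.000269 + 0.052670 + 0.038691 + 0.292681 + 0.000269 = 0.384580
B_mega = 1 / 0.384580 = 2.6002
Σp_cyanᵢ² = 0.4667² + 0.1524² + 0.1857² + 0.1238² + 0.0714² = 0.217809 + 0.023226 + 0.034484 + 0.015326 + 0.005098 = 0.295943
B_cyan = 1 / 0.295943 = 3.3790
Highest B → broadest niche (most generalist): Lepomis cyanellus (B = 3.38).

Lepomis cyanellus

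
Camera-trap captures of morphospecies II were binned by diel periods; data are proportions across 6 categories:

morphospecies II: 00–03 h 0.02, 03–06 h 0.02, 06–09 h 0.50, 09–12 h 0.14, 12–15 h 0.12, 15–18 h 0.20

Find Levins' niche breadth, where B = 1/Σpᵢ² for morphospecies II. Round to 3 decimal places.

Σpᵢ² = 0.02² + 0.02² + 0.50² + 0.14² + 0.12² + 0.20² = 0.0004 + 0.0004 + 0.2500 + 0.0196 + 0.0144 + 0.0400 = 0.3248
B = 1 / 0.3248 = 3.07882

3.079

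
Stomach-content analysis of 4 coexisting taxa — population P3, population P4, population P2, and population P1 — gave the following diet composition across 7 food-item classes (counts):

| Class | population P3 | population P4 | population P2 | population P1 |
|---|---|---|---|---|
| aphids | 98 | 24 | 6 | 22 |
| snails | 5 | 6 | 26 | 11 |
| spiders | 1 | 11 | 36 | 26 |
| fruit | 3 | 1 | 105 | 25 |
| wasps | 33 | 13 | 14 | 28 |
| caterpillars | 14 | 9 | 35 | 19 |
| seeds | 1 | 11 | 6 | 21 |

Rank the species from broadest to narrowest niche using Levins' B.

population P1 > population P4 > population P2 > population P3

Proportions for population P3 (n=155): 98/155=0.6323, 5/155=0.0323, 1/155=0.0065, 3/155=0.0194, 33/155=0.2129, 14/155=0.0903, 1/155=0.0065
Proportions for population P4 (n=75): 24/75=0.3200, 6/75=0.0800, 11/75=0.1467, 1/75=0.0133, 13/75=0.1733, 9/75=0.1200, 11/75=0.1467
Proportions for population P2 (n=228): 6/228=0.0263, 26/228=0.1140, 36/228=0.1579, 105/228=0.4605, 14/228=0.0614, 35/228=0.1535, 6/228=0.0263
Proportions for population P1 (n=152): 22/152=0.1447, 11/152=0.0724, 26/152=0.1711, 25/152=0.1645, 28/152=0.1842, 19/152=0.1250, 21/152=0.1382
Σp_P3ᵢ² = 0.6323² + 0.0323² + 0.0065² + 0.0194² + 0.2129² + 0.0903² + 0.0065² = 0.399803 + 0.001043 + 0.000042 + 0.000376 + 0.045326 + 0.008154 + 0.000042 = 0.454786
B_P3 = 1 / 0.454786 = 2.1988
Σp_P4ᵢ² = 0.3200² + 0.0800² + 0.1467² + 0.0133² + 0.1733² + 0.1200² + 0.1467² = 0.102400 + 0.006400 + 0.021521 + 0.000177 + 0.030033 + 0.014400 + 0.021521 = 0.196452
B_P4 = 1 / 0.196452 = 5.0903
Σp_P2ᵢ² = 0.0263² + 0.1140² + 0.1579² + 0.4605² + 0.0614² + 0.1535² + 0.0263² = 0.000692 + 0.012996 + 0.024932 + 0.212060 + 0.003770 + 0.023562 + 0.000692 = 0.278704
B_P2 = 1 / 0.278704 = 3.5880
Σp_P1ᵢ² = 0.1447² + 0.0724² + 0.1711² + 0.1645² + 0.1842² + 0.1250² + 0.1382² = 0.020938 + 0.005242 + 0.029275 + 0.027060 + 0.033930 + 0.015625 + 0.019099 = 0.151169
B_P1 = 1 / 0.151169 = 6.6151
Ranking by B (broadest → narrowest): population P1 (6.62) > population P4 (5.09) > population P2 (3.59) > population P3 (2.20)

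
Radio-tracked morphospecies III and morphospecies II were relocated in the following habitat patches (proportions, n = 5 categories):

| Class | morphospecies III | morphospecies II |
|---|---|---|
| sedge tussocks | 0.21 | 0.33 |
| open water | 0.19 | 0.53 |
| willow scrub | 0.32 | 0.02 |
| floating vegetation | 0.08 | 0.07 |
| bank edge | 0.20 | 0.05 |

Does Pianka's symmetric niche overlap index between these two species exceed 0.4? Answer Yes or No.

Σ p₁ᵢp₂ᵢ = 0.0693 + 0.1007 + 0.0064 + 0.0056 + 0.0100 = 0.1920
Σp_1ᵢ² = 0.21² + 0.19² + 0.32² + 0.08² + 0.20² = 0.0441 + 0.0361 + 0.1024 + 0.0064 + 0.0400 = 0.2290
Σp_2ᵢ² = 0.33² + 0.53² + 0.02² + 0.07² + 0.05² = 0.1089 + 0.2809 + 0.0004 + 0.0049 + 0.0025 = 0.3976
O = 0.1920 / √(0.2290 × 0.3976) = 0.1920 / 0.30175 = 0.6363
O = 0.6363 > 0.4 → Yes.

Yes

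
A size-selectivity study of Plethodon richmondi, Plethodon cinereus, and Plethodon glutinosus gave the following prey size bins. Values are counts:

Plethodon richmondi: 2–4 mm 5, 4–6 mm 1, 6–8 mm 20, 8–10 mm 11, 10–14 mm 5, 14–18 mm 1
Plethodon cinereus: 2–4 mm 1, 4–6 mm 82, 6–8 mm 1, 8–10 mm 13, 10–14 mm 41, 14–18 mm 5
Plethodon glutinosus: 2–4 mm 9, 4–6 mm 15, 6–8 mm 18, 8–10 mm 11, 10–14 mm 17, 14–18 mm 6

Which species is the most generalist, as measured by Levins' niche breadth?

Plethodon glutinosus

Proportions for Plethodon richmondi (n=43): 5/43=0.1163, 1/43=0.0233, 20/43=0.4651, 11/43=0.2558, 5/43=0.1163, 1/43=0.0233
Proportions for Plethodon cinereus (n=143): 1/143=0.0070, 82/143=0.5734, 1/143=0.0070, 13/143=0.0909, 41/143=0.2867, 5/143=0.0350
Proportions for Plethodon glutinosus (n=76): 9/76=0.1184, 15/76=0.1974, 18/76=0.2368, 11/76=0.1447, 17/76=0.2237, 6/76=0.0789
Σp_richᵢ² = 0.1163² + 0.0233² + 0.4651² + 0.2558² + 0.1163² + 0.0233² = 0.013526 + 0.000543 + 0.216318 + 0.065434 + 0.013526 + 0.000543 = 0.309890
B_rich = 1 / 0.309890 = 3.2270
Σp_cineᵢ² = 0.0070² + 0.5734² + 0.0070² + 0.0909² + 0.2867² + 0.0350² = 0.000049 + 0.328788 + 0.000049 + 0.008263 + 0.082197 + 0.001225 = 0.420571
B_cine = 1 / 0.420571 = 2.3777
Σp_glutᵢ² = 0.1184² + 0.1974² + 0.2368² + 0.1447² + 0.2237² + 0.0789² = 0.014019 + 0.038967 + 0.056074 + 0.020938 + 0.050042 + 0.006225 = 0.186265
B_glut = 1 / 0.186265 = 5.3687
Highest B → broadest niche (most generalist): Plethodon glutinosus (B = 5.37).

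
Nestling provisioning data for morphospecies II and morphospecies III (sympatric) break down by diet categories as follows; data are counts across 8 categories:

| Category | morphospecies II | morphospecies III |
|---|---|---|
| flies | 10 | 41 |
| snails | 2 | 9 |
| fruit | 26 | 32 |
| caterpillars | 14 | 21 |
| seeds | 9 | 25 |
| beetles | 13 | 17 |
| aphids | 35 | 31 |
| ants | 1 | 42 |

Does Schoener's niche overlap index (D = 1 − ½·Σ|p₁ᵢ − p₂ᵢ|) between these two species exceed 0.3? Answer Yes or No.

Yes

Proportions for morphospecies II (n=110): 10/110=0.0909, 2/110=0.0182, 26/110=0.2364, 14/110=0.1273, 9/110=0.0818, 13/110=0.1182, 35/110=0.3182, 1/110=0.0091
Proportions for morphospecies III (n=218): 41/218=0.1881, 9/218=0.0413, 32/218=0.1468, 21/218=0.0963, 25/218=0.1147, 17/218=0.0780, 31/218=0.1422, 42/218=0.1927
Σ|p₁ᵢ − p₂ᵢ| = 0.0972 + 0.0231 + 0.0896 + 0.0310 + 0.0329 + 0.0402 + 0.1760 + 0.1836 = 0.6736
D = 1 − ½ × 0.6736 = 1 − 0.33680 = 0.66320
D = 0.66320 > 0.3 → Yes.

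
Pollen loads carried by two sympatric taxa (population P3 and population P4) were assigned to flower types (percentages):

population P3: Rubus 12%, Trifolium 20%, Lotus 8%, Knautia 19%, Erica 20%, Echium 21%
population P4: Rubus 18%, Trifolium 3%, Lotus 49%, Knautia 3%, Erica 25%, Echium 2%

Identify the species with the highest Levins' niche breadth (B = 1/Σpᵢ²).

Convert percentages to proportions (divide by 100).
Σp_P3ᵢ² = 0.12² + 0.20² + 0.08² + 0.19² + 0.20² + 0.21² = 0.0144 + 0.0400 + 0.0064 + 0.0361 + 0.0400 + 0.0441 = 0.1810
B_P3 = 1 / 0.1810 = 5.5249
Σp_P4ᵢ² = 0.18² + 0.03² + 0.49² + 0.03² + 0.25² + 0.02² = 0.0324 + 0.0009 + 0.2401 + 0.0009 + 0.0625 + 0.0004 = 0.3372
B_P4 = 1 / 0.3372 = 2.9656
Highest B → broadest niche (most generalist): population P3 (B = 5.52).

population P3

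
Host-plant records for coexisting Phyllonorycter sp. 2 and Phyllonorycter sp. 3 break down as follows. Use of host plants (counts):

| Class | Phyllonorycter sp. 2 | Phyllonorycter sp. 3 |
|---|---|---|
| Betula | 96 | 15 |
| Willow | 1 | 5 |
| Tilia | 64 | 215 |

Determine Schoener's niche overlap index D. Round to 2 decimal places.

Proportions for Phyllonorycter sp. 2 (n=161): 96/161=0.5963, 1/161=0.0062, 64/161=0.3975
Proportions for Phyllonorycter sp. 3 (n=235): 15/235=0.0638, 5/235=0.0213, 215/235=0.9149
Σ|p₁ᵢ − p₂ᵢ| = 0.5325 + 0.0151 + 0.5174 = 1.0650
D = 1 − ½ × 1.0650 = 1 − 0.53250 = 0.46750

0.47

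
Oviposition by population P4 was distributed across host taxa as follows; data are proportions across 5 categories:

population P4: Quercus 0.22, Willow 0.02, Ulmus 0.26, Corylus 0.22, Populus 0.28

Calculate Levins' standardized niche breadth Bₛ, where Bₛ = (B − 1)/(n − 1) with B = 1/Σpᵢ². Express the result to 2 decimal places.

Σpᵢ² = 0.22² + 0.02² + 0.26² + 0.22² + 0.28² = 0.0484 + 0.0004 + 0.0676 + 0.0484 + 0.0784 = 0.2432
B = 1 / 0.2432 = 4.1118
Bₛ = (B − 1)/(n − 1) = (4.1118 − 1)/(5 − 1) = 3.1118/4 = 0.7780

0.78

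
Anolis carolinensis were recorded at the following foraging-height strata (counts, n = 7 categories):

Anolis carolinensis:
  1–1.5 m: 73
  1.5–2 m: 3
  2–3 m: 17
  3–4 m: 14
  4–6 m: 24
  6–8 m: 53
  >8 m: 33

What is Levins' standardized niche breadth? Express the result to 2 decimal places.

0.60

Proportions for Anolis carolinensis (n=217): 73/217=0.3364, 3/217=0.0138, 17/217=0.0783, 14/217=0.0645, 24/217=0.1106, 53/217=0.2442, 33/217=0.1521
Σpᵢ² = 0.3364² + 0.0138² + 0.0783² + 0.0645² + 0.1106² + 0.2442² + 0.1521² = 0.113165 + 0.000190 + 0.006131 + 0.004160 + 0.012232 + 0.059634 + 0.023134 = 0.218646
B = 1 / 0.218646 = 4.5736
Bₛ = (B − 1)/(n − 1) = (4.5736 − 1)/(7 − 1) = 3.5736/6 = 0.5956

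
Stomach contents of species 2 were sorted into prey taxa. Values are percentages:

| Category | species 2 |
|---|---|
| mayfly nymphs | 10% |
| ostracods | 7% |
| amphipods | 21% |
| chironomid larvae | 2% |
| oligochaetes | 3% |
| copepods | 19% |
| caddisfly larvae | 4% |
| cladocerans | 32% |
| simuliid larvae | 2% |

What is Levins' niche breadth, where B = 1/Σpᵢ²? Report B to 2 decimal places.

Convert percentages to proportions (divide by 100).
Σpᵢ² = 0.10² + 0.07² + 0.21² + 0.02² + 0.03² + 0.19² + 0.04² + 0.32² + 0.02² = 0.0100 + 0.0049 + 0.0441 + 0.0004 + 0.0009 + 0.0361 + 0.0016 + 0.1024 + 0.0004 = 0.2008
B = 1 / 0.2008 = 4.9801

4.98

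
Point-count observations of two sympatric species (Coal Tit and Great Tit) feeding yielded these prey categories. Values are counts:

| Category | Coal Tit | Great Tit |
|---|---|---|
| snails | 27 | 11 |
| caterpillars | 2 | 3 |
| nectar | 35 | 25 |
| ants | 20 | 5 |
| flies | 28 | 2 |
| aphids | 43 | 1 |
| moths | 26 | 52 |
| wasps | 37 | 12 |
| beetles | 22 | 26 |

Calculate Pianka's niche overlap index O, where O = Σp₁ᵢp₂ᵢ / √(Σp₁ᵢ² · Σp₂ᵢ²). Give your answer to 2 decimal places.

0.66

Proportions for Coal Tit (n=240): 27/240=0.1125, 2/240=0.0083, 35/240=0.1458, 20/240=0.0833, 28/240=0.1167, 43/240=0.1792, 26/240=0.1083, 37/240=0.1542, 22/240=0.0917
Proportions for Great Tit (n=137): 11/137=0.0803, 3/137=0.0219, 25/137=0.1825, 5/137=0.0365, 2/137=0.0146, 1/137=0.0073, 52/137=0.3796, 12/137=0.0876, 26/137=0.1898
Σ p₁ᵢp₂ᵢ = 0.009034 + 0.000182 + 0.026609 + 0.003040 + 0.001704 + 0.001308 + 0.041111 + 0.013508 + 0.017405 = 0.113901
Σp_1ᵢ² = 0.1125² + 0.0083² + 0.1458² + 0.0833² + 0.1167² + 0.1792² + 0.1083² + 0.1542² + 0.0917² = 0.012656 + 0.000069 + 0.021258 + 0.006939 + 0.013619 + 0.032113 + 0.011729 + 0.023778 + 0.008409 = 0.130570
Σp_2ᵢ² = 0.0803² + 0.0219² + 0.1825² + 0.0365² + 0.0146² + 0.0073² + 0.3796² + 0.0876² + 0.1898² = 0.006448 + 0.000480 + 0.033306 + 0.001332 + 0.000213 + 0.000053 + 0.144096 + 0.007674 + 0.036024 = 0.229626
O = 0.113901 / √(0.130570 × 0.229626) = 0.113901 / 0.1731539 = 0.6578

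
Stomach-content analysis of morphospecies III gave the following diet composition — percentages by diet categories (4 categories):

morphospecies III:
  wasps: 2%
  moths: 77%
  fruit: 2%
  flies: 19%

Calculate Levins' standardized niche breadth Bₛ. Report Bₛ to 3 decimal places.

Convert percentages to proportions (divide by 100).
Σpᵢ² = 0.02² + 0.77² + 0.02² + 0.19² = 0.0004 + 0.5929 + 0.0004 + 0.0361 = 0.6298
B = 1 / 0.6298 = 1.58781
Bₛ = (B − 1)/(n − 1) = (1.58781 − 1)/(4 − 1) = 0.58781/3 = 0.19594

0.196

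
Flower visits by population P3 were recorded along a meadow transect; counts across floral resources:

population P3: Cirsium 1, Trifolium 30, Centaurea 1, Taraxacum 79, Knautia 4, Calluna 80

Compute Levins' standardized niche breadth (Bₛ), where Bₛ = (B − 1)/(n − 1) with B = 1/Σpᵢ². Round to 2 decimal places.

Proportions for population P3 (n=195): 1/195=0.0051, 30/195=0.1538, 1/195=0.0051, 79/195=0.4051, 4/195=0.0205, 80/195=0.4103
Σpᵢ² = 0.0051² + 0.1538² + 0.0051² + 0.4051² + 0.0205² + 0.4103² = 0.000026 + 0.023654 + 0.000026 + 0.164106 + 0.000420 + 0.168346 = 0.356578
B = 1 / 0.356578 = 2.8044
Bₛ = (B − 1)/(n − 1) = (2.8044 − 1)/(6 − 1) = 1.8044/5 = 0.3609

0.36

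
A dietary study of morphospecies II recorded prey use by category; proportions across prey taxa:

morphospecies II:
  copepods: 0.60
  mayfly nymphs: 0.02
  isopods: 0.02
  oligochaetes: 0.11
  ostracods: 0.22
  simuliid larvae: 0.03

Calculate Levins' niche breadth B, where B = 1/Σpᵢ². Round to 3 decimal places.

2.369

Σpᵢ² = 0.60² + 0.02² + 0.02² + 0.11² + 0.22² + 0.03² = 0.3600 + 0.0004 + 0.0004 + 0.0121 + 0.0484 + 0.0009 = 0.4222
B = 1 / 0.4222 = 2.36855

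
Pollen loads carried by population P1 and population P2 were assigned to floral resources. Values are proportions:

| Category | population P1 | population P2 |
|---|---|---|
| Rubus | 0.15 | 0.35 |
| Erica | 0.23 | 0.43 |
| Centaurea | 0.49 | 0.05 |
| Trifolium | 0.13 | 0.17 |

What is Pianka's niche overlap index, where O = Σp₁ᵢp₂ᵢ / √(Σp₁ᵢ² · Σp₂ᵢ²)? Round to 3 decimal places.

Σ p₁ᵢp₂ᵢ = 0.0525 + 0.0989 + 0.0245 + 0.0221 = 0.1980
Σp_1ᵢ² = 0.15² + 0.23² + 0.49² + 0.13² = 0.0225 + 0.0529 + 0.2401 + 0.0169 = 0.3324
Σp_2ᵢ² = 0.35² + 0.43² + 0.05² + 0.17² = 0.1225 + 0.1849 + 0.0025 + 0.0289 = 0.3388
O = 0.1980 / √(0.3324 × 0.3388) = 0.1980 / 0.335585 = 0.59001

0.590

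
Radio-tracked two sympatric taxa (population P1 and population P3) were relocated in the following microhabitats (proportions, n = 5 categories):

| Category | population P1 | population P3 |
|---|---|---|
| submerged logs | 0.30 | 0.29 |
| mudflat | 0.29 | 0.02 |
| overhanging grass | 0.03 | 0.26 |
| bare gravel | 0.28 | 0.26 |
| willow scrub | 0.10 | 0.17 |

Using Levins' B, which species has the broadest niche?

population P3

Σp_P1ᵢ² = 0.30² + 0.29² + 0.03² + 0.28² + 0.10² = 0.0900 + 0.0841 + 0.0009 + 0.0784 + 0.0100 = 0.2634
B_P1 = 1 / 0.2634 = 3.7965
Σp_P3ᵢ² = 0.29² + 0.02² + 0.26² + 0.26² + 0.17² = 0.0841 + 0.0004 + 0.0676 + 0.0676 + 0.0289 = 0.2486
B_P3 = 1 / 0.2486 = 4.0225
Highest B → broadest niche (most generalist): population P3 (B = 4.02).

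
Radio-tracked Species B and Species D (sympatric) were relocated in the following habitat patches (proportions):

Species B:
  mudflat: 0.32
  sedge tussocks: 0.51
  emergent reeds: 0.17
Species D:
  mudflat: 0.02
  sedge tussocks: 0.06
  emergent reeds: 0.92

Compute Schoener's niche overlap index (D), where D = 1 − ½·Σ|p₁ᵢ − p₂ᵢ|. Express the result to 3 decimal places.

0.250

Σ|p₁ᵢ − p₂ᵢ| = 0.30 + 0.45 + 0.75 = 1.50
D = 1 − ½ × 1.50 = 1 − 0.750 = 0.25000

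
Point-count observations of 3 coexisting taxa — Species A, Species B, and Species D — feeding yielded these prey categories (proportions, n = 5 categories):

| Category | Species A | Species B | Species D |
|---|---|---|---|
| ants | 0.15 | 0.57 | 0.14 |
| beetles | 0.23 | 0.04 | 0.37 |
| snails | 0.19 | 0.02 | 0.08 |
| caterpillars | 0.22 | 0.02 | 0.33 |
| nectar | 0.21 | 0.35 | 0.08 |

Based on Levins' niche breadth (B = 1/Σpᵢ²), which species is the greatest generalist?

Σp_Aᵢ² = 0.15² + 0.23² + 0.19² + 0.22² + 0.21² = 0.0225 + 0.0529 + 0.0361 + 0.0484 + 0.0441 = 0.2040
B_A = 1 / 0.2040 = 4.9020
Σp_Bᵢ² = 0.57² + 0.04² + 0.02² + 0.02² + 0.35² = 0.3249 + 0.0016 + 0.0004 + 0.0004 + 0.1225 = 0.4498
B_B = 1 / 0.4498 = 2.2232
Σp_Dᵢ² = 0.14² + 0.37² + 0.08² + 0.33² + 0.08² = 0.0196 + 0.1369 + 0.0064 + 0.1089 + 0.0064 = 0.2782
B_D = 1 / 0.2782 = 3.5945
Highest B → broadest niche (most generalist): Species A (B = 4.90).

Species A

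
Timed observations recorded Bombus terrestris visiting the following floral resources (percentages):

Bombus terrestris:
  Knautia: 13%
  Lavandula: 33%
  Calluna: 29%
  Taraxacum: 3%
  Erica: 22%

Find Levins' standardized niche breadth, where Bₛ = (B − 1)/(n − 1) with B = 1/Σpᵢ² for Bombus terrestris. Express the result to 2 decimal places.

Convert percentages to proportions (divide by 100).
Σpᵢ² = 0.13² + 0.33² + 0.29² + 0.03² + 0.22² = 0.0169 + 0.1089 + 0.0841 + 0.0009 + 0.0484 = 0.2592
B = 1 / 0.2592 = 3.8580
Bₛ = (B − 1)/(n − 1) = (3.8580 − 1)/(5 − 1) = 2.8580/4 = 0.7145

0.71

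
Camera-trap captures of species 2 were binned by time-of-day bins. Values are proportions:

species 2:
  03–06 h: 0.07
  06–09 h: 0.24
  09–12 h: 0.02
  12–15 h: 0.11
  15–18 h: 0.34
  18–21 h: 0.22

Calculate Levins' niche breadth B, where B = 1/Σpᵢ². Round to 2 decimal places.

Σpᵢ² = 0.07² + 0.24² + 0.02² + 0.11² + 0.34² + 0.22² = 0.0049 + 0.0576 + 0.0004 + 0.0121 + 0.1156 + 0.0484 = 0.2390
B = 1 / 0.2390 = 4.1841

4.18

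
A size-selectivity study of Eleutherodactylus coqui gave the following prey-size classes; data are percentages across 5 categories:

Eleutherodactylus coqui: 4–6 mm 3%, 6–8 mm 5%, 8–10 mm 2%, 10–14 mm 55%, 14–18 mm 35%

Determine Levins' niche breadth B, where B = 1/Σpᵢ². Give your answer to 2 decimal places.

2.33

Convert percentages to proportions (divide by 100).
Σpᵢ² = 0.03² + 0.05² + 0.02² + 0.55² + 0.35² = 0.0009 + 0.0025 + 0.0004 + 0.3025 + 0.1225 = 0.4288
B = 1 / 0.4288 = 2.3321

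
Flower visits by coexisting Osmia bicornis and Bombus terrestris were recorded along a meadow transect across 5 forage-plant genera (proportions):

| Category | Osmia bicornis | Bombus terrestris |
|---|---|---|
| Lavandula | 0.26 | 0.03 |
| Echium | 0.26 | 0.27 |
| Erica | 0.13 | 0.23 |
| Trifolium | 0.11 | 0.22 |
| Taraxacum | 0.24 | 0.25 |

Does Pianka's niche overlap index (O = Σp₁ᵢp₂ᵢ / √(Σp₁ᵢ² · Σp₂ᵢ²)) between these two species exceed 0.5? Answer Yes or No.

Σ p₁ᵢp₂ᵢ = 0.0078 + 0.0702 + 0.0299 + 0.0242 + 0.0600 = 0.1921
Σp_1ᵢ² = 0.26² + 0.26² + 0.13² + 0.11² + 0.24² = 0.0676 + 0.0676 + 0.0169 + 0.0121 + 0.0576 = 0.2218
Σp_2ᵢ² = 0.03² + 0.27² + 0.23² + 0.22² + 0.25² = 0.0009 + 0.0729 + 0.0529 + 0.0484 + 0.0625 = 0.2376
O = 0.1921 / √(0.2218 × 0.2376) = 0.1921 / 0.22956 = 0.8368
O = 0.8368 > 0.5 → Yes.

Yes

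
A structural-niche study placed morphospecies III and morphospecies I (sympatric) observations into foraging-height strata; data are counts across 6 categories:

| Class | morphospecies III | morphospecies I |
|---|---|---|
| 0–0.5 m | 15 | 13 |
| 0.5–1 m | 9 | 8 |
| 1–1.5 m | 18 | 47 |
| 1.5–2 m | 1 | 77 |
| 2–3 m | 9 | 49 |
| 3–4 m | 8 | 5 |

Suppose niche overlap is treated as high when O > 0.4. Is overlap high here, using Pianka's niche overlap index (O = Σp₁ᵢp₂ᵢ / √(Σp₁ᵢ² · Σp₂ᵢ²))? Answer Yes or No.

Yes

Proportions for morphospecies III (n=60): 15/60=0.2500, 9/60=0.1500, 18/60=0.3000, 1/60=0.0167, 9/60=0.1500, 8/60=0.1333
Proportions for morphospecies I (n=199): 13/199=0.0653, 8/199=0.0402, 47/199=0.2362, 77/199=0.3869, 49/199=0.2462, 5/199=0.0251
Σ p₁ᵢp₂ᵢ = 0.016325 + 0.006030 + 0.070860 + 0.006461 + 0.036930 + 0.003346 = 0.139952
Σp_1ᵢ² = 0.2500² + 0.1500² + 0.3000² + 0.0167² + 0.1500² + 0.1333² = 0.062500 + 0.022500 + 0.090000 + 0.000279 + 0.022500 + 0.017769 = 0.215548
Σp_2ᵢ² = 0.0653² + 0.0402² + 0.2362² + 0.3869² + 0.2462² + 0.0251² = 0.004264 + 0.001616 + 0.055790 + 0.149692 + 0.060614 + 0.000630 = 0.272606
O = 0.139952 / √(0.215548 × 0.272606) = 0.139952 / 0.2424040 = 0.5774
O = 0.5774 > 0.4 → Yes.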